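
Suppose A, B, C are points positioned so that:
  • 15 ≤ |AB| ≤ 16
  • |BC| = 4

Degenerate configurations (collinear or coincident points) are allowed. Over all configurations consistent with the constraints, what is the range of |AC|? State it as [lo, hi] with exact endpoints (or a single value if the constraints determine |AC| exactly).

|AC| ∈ [11, 20]  (≈ [11.0000, 20.0000])

|AB| ∈ [15, 16]
|BC| ∈ {4}
|AC| ∈ [11, 20]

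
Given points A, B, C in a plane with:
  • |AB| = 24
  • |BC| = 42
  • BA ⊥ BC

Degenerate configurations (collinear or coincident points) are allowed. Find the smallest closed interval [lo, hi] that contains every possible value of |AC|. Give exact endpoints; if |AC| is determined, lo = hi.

|AB| ∈ {24}
|BC| ∈ {42}
|AC| ∈ {6·√(65)}

|AC| = 6·√(65)  (≈ 48.3735)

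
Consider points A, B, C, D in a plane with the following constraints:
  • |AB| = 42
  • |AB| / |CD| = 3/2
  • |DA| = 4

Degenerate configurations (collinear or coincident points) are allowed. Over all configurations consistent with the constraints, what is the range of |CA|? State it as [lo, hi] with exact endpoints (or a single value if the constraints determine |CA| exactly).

|AB| ∈ {42}
|AD| ∈ {4}
|CD| ∈ {28}
|BD| ∈ [38, 46]
|AC| ∈ [24, 32]
|BC| ∈ [10, 74]

|CA| ∈ [24, 32]  (≈ [24.0000, 32.0000])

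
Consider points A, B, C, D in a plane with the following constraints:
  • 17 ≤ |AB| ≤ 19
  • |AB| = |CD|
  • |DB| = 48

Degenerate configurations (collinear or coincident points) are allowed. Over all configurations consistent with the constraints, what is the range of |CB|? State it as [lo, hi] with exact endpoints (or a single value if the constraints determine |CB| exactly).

|CB| ∈ [29, 67]  (≈ [29.0000, 67.0000])

|AB| ∈ [17, 19]
|BD| ∈ {48}
|CD| ∈ [17, 19]
|AD| ∈ [29, 67]
|BC| ∈ [29, 67]
|AC| ∈ [10, 86]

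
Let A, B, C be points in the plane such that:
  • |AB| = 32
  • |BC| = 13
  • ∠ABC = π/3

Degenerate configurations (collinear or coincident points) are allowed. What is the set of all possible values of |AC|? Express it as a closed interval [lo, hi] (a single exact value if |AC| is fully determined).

|AB| ∈ {32}
|BC| ∈ {13}
|AC| ∈ {√(777)}

|AC| = √(777)  (≈ 27.8747)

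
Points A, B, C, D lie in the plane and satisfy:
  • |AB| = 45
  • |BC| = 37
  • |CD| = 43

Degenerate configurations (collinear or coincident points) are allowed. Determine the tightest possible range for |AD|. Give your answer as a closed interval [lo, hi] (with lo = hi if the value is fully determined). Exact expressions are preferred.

|AD| ∈ [0, 125]  (≈ [0.0000, 125.0000])

|AB| ∈ {45}
|BC| ∈ {37}
|CD| ∈ {43}
|AC| ∈ [8, 82]
|BD| ∈ [6, 80]
|AD| ∈ [0, 125]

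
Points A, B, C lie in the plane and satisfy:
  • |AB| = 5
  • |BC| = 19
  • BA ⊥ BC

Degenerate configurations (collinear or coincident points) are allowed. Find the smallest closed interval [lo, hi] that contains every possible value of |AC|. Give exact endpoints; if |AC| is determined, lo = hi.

|AB| ∈ {5}
|BC| ∈ {19}
|AC| ∈ {√(386)}

|AC| = √(386)  (≈ 19.6469)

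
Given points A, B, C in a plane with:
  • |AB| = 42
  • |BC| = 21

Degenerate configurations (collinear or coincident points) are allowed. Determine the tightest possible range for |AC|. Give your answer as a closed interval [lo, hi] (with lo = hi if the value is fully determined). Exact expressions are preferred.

|AB| ∈ {42}
|BC| ∈ {21}
|AC| ∈ [21, 63]

|AC| ∈ [21, 63]  (≈ [21.0000, 63.0000])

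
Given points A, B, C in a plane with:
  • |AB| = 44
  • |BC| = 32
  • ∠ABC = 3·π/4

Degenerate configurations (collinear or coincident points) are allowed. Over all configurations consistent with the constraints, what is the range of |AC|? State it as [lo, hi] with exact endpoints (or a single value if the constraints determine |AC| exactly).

|AB| ∈ {44}
|BC| ∈ {32}
|AC| ∈ {4·√(88·√(2) + 185)}

|AC| = 4·√(88·√(2) + 185)  (≈ 70.3649)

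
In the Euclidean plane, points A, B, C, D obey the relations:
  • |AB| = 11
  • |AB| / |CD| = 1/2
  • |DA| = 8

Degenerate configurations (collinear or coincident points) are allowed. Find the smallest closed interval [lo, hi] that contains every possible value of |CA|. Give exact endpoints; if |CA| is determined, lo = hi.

|CA| ∈ [14, 30]  (≈ [14.0000, 30.0000])

|AB| ∈ {11}
|AD| ∈ {8}
|CD| ∈ {22}
|BD| ∈ [3, 19]
|AC| ∈ [14, 30]
|BC| ∈ [3, 41]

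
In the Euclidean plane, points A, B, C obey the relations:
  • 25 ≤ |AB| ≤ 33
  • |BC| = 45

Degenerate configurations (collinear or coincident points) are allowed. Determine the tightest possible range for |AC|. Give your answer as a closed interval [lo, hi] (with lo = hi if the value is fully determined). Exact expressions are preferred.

|AB| ∈ [25, 33]
|BC| ∈ {45}
|AC| ∈ [12, 78]

|AC| ∈ [12, 78]  (≈ [12.0000, 78.0000])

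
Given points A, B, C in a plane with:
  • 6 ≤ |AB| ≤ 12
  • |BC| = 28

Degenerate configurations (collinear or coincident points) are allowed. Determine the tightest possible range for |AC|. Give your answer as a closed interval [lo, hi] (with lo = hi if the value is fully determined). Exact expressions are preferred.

|AC| ∈ [16, 40]  (≈ [16.0000, 40.0000])

|AB| ∈ [6, 12]
|BC| ∈ {28}
|AC| ∈ [16, 40]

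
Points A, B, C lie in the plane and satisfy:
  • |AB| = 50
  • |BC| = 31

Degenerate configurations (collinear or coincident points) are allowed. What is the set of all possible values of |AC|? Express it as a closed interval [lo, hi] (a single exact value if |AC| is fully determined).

|AC| ∈ [19, 81]  (≈ [19.0000, 81.0000])

|AB| ∈ {50}
|BC| ∈ {31}
|AC| ∈ [19, 81]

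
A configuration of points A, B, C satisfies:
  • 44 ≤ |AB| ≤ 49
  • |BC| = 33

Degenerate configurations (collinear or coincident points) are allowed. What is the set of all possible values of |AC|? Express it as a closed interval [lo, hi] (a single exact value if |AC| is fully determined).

|AB| ∈ [44, 49]
|BC| ∈ {33}
|AC| ∈ [11, 82]

|AC| ∈ [11, 82]  (≈ [11.0000, 82.0000])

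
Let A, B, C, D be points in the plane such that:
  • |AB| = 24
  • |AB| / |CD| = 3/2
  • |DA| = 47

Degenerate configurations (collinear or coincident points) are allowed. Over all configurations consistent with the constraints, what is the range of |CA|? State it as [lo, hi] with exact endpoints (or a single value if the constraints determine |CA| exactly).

|CA| ∈ [31, 63]  (≈ [31.0000, 63.0000])

|AB| ∈ {24}
|AD| ∈ {47}
|CD| ∈ {16}
|BD| ∈ [23, 71]
|AC| ∈ [31, 63]
|BC| ∈ [7, 87]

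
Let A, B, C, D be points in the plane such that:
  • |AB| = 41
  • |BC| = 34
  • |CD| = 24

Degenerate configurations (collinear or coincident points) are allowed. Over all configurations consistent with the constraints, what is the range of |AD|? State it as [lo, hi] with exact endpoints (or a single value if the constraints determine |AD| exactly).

|AB| ∈ {41}
|BC| ∈ {34}
|CD| ∈ {24}
|AC| ∈ [7, 75]
|BD| ∈ [10, 58]
|AD| ∈ [0, 99]

|AD| ∈ [0, 99]  (≈ [0.0000, 99.0000])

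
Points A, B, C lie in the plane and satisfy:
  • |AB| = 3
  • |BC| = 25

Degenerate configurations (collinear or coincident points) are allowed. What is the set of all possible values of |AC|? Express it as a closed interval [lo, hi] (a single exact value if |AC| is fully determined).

|AB| ∈ {3}
|BC| ∈ {25}
|AC| ∈ [22, 28]

|AC| ∈ [22, 28]  (≈ [22.0000, 28.0000])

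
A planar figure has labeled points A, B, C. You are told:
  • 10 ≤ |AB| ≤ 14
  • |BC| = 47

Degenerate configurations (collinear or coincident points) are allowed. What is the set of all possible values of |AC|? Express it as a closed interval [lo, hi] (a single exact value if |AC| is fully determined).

|AB| ∈ [10, 14]
|BC| ∈ {47}
|AC| ∈ [33, 61]

|AC| ∈ [33, 61]  (≈ [33.0000, 61.0000])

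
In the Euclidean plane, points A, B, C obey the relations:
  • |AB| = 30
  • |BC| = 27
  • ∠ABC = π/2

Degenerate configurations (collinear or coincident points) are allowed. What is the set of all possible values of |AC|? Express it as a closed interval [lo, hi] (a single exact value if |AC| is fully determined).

|AB| ∈ {30}
|BC| ∈ {27}
|AC| ∈ {3·√(181)}

|AC| = 3·√(181)  (≈ 40.3609)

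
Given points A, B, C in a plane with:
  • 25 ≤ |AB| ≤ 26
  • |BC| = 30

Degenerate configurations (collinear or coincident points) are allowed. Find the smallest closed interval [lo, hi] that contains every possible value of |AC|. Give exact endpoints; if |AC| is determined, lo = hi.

|AC| ∈ [4, 56]  (≈ [4.0000, 56.0000])

|AB| ∈ [25, 26]
|BC| ∈ {30}
|AC| ∈ [4, 56]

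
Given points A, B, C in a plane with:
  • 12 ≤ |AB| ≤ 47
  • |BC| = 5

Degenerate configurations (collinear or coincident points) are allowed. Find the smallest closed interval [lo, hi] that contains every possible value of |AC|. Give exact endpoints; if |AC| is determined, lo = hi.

|AC| ∈ [7, 52]  (≈ [7.0000, 52.0000])

|AB| ∈ [12, 47]
|BC| ∈ {5}
|AC| ∈ [7, 52]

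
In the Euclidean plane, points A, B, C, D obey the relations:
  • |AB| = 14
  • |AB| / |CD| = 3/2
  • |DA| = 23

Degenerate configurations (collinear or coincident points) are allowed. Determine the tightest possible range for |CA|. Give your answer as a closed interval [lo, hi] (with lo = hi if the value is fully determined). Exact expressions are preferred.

|AB| ∈ {14}
|AD| ∈ {23}
|CD| ∈ {28/3}
|BD| ∈ [9, 37]
|AC| ∈ [41/3, 97/3]
|BC| ∈ [0, 139/3]

|CA| ∈ [41/3, 97/3]  (≈ [13.6667, 32.3333])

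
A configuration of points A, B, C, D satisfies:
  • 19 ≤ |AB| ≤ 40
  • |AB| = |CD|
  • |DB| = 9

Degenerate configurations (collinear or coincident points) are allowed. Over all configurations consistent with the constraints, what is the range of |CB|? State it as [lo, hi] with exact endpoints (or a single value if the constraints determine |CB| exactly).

|CB| ∈ [10, 49]  (≈ [10.0000, 49.0000])

|AB| ∈ [19, 40]
|BD| ∈ {9}
|CD| ∈ [19, 40]
|AD| ∈ [10, 49]
|BC| ∈ [10, 49]
|AC| ∈ [0, 89]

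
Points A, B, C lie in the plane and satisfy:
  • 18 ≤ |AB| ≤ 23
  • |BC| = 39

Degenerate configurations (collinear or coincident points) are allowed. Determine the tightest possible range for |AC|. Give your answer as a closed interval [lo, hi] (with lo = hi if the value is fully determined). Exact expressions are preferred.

|AB| ∈ [18, 23]
|BC| ∈ {39}
|AC| ∈ [16, 62]

|AC| ∈ [16, 62]  (≈ [16.0000, 62.0000])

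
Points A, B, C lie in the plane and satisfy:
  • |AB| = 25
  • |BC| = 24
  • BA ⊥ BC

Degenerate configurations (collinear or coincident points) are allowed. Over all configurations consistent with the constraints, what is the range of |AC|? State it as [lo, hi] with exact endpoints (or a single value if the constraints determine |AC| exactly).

|AB| ∈ {25}
|BC| ∈ {24}
|AC| ∈ {√(1201)}

|AC| = √(1201)  (≈ 34.6554)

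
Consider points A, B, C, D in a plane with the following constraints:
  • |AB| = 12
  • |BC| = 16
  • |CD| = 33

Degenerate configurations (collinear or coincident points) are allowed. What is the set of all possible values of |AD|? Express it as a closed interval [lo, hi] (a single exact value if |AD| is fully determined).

|AD| ∈ [5, 61]  (≈ [5.0000, 61.0000])

|AB| ∈ {12}
|BC| ∈ {16}
|CD| ∈ {33}
|AC| ∈ [4, 28]
|BD| ∈ [17, 49]
|AD| ∈ [5, 61]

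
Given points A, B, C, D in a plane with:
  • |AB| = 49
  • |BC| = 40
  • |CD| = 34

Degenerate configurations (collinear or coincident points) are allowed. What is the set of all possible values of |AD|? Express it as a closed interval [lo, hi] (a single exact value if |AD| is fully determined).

|AB| ∈ {49}
|BC| ∈ {40}
|CD| ∈ {34}
|AC| ∈ [9, 89]
|BD| ∈ [6, 74]
|AD| ∈ [0, 123]

|AD| ∈ [0, 123]  (≈ [0.0000, 123.0000])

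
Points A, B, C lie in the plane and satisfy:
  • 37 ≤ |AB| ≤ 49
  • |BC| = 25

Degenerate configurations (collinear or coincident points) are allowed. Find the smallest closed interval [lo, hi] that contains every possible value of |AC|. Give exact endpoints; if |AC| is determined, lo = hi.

|AB| ∈ [37, 49]
|BC| ∈ {25}
|AC| ∈ [12, 74]

|AC| ∈ [12, 74]  (≈ [12.0000, 74.0000])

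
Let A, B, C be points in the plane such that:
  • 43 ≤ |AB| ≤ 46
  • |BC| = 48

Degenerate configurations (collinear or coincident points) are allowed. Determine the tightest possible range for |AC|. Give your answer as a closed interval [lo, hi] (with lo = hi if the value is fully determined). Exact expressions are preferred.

|AC| ∈ [2, 94]  (≈ [2.0000, 94.0000])

|AB| ∈ [43, 46]
|BC| ∈ {48}
|AC| ∈ [2, 94]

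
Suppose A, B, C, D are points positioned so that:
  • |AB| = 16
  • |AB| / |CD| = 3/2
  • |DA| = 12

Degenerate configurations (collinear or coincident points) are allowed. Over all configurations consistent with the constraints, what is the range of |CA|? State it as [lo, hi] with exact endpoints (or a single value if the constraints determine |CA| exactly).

|AB| ∈ {16}
|AD| ∈ {12}
|CD| ∈ {32/3}
|BD| ∈ [4, 28]
|AC| ∈ [4/3, 68/3]
|BC| ∈ [0, 116/3]

|CA| ∈ [4/3, 68/3]  (≈ [1.3333, 22.6667])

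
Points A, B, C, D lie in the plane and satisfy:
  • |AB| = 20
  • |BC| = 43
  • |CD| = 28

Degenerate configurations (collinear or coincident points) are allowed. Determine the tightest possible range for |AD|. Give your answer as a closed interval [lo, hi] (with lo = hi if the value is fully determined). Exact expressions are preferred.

|AB| ∈ {20}
|BC| ∈ {43}
|CD| ∈ {28}
|AC| ∈ [23, 63]
|BD| ∈ [15, 71]
|AD| ∈ [0, 91]

|AD| ∈ [0, 91]  (≈ [0.0000, 91.0000])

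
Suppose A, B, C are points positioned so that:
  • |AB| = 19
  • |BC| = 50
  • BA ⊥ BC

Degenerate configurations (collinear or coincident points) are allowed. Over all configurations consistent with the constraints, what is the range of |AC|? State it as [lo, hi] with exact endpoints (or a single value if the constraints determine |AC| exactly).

|AC| = √(2861)  (≈ 53.4883)

|AB| ∈ {19}
|BC| ∈ {50}
|AC| ∈ {√(2861)}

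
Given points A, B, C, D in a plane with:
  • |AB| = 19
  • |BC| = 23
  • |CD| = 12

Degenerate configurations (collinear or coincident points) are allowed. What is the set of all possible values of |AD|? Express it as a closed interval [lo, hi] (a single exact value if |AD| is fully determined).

|AB| ∈ {19}
|BC| ∈ {23}
|CD| ∈ {12}
|AC| ∈ [4, 42]
|BD| ∈ [11, 35]
|AD| ∈ [0, 54]

|AD| ∈ [0, 54]  (≈ [0.0000, 54.0000])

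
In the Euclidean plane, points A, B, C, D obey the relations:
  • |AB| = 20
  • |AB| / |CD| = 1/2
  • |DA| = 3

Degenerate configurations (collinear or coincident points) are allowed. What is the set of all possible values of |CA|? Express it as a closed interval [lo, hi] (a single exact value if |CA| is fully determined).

|CA| ∈ [37, 43]  (≈ [37.0000, 43.0000])

|AB| ∈ {20}
|AD| ∈ {3}
|CD| ∈ {40}
|BD| ∈ [17, 23]
|AC| ∈ [37, 43]
|BC| ∈ [17, 63]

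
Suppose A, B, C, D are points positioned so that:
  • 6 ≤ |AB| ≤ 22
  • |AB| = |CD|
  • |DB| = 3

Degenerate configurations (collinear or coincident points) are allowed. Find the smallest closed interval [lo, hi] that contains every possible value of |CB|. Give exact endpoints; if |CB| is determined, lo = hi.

|AB| ∈ [6, 22]
|BD| ∈ {3}
|CD| ∈ [6, 22]
|AD| ∈ [3, 25]
|BC| ∈ [3, 25]
|AC| ∈ [0, 47]

|CB| ∈ [3, 25]  (≈ [3.0000, 25.0000])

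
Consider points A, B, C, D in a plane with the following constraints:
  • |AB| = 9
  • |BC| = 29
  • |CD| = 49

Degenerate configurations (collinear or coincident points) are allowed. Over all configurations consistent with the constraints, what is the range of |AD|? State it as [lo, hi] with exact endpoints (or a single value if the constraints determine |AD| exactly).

|AD| ∈ [11, 87]  (≈ [11.0000, 87.0000])

|AB| ∈ {9}
|BC| ∈ {29}
|CD| ∈ {49}
|AC| ∈ [20, 38]
|BD| ∈ [20, 78]
|AD| ∈ [11, 87]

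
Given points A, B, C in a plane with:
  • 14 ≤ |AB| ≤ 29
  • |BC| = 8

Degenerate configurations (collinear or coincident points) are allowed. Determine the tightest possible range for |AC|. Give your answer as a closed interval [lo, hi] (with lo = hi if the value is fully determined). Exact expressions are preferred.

|AB| ∈ [14, 29]
|BC| ∈ {8}
|AC| ∈ [6, 37]

|AC| ∈ [6, 37]  (≈ [6.0000, 37.0000])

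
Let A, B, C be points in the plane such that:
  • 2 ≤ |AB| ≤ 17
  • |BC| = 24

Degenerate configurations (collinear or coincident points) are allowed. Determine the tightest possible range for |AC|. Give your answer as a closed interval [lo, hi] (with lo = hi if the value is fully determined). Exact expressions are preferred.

|AC| ∈ [7, 41]  (≈ [7.0000, 41.0000])

|AB| ∈ [2, 17]
|BC| ∈ {24}
|AC| ∈ [7, 41]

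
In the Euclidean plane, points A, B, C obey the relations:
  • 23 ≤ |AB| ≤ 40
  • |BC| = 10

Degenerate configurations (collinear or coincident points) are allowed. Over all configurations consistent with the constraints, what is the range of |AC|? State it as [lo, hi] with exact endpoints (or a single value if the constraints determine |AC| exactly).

|AC| ∈ [13, 50]  (≈ [13.0000, 50.0000])

|AB| ∈ [23, 40]
|BC| ∈ {10}
|AC| ∈ [13, 50]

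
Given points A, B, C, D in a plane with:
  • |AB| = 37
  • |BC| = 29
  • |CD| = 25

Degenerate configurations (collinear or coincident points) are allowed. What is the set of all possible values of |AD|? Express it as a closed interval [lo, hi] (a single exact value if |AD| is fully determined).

|AD| ∈ [0, 91]  (≈ [0.0000, 91.0000])

|AB| ∈ {37}
|BC| ∈ {29}
|CD| ∈ {25}
|AC| ∈ [8, 66]
|BD| ∈ [4, 54]
|AD| ∈ [0, 91]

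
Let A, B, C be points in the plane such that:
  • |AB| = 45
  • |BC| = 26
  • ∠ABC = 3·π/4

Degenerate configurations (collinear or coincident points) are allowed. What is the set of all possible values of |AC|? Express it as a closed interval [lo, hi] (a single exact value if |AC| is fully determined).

|AC| = √(1170·√(2) + 2701)  (≈ 65.9972)

|AB| ∈ {45}
|BC| ∈ {26}
|AC| ∈ {√(1170·√(2) + 2701)}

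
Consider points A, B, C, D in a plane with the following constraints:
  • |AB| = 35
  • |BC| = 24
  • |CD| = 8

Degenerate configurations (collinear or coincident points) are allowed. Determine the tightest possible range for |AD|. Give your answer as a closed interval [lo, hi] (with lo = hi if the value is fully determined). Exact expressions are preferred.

|AD| ∈ [3, 67]  (≈ [3.0000, 67.0000])

|AB| ∈ {35}
|BC| ∈ {24}
|CD| ∈ {8}
|AC| ∈ [11, 59]
|BD| ∈ [16, 32]
|AD| ∈ [3, 67]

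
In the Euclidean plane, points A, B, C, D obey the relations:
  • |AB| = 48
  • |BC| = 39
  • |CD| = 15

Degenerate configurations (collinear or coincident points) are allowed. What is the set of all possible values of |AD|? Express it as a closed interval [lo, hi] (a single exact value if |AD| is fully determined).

|AD| ∈ [0, 102]  (≈ [0.0000, 102.0000])

|AB| ∈ {48}
|BC| ∈ {39}
|CD| ∈ {15}
|AC| ∈ [9, 87]
|BD| ∈ [24, 54]
|AD| ∈ [0, 102]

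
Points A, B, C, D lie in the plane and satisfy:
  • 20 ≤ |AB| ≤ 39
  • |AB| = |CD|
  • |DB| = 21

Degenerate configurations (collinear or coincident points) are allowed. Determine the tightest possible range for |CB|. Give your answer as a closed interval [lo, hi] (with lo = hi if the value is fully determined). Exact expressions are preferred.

|CB| ∈ [0, 60]  (≈ [0.0000, 60.0000])

|AB| ∈ [20, 39]
|BD| ∈ {21}
|CD| ∈ [20, 39]
|AD| ∈ [0, 60]
|BC| ∈ [0, 60]
|AC| ∈ [0, 99]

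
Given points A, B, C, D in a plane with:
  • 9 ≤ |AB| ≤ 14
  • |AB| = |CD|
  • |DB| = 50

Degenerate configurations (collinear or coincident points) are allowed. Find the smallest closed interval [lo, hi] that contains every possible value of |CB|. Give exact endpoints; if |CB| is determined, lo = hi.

|AB| ∈ [9, 14]
|BD| ∈ {50}
|CD| ∈ [9, 14]
|AD| ∈ [36, 64]
|BC| ∈ [36, 64]
|AC| ∈ [22, 78]

|CB| ∈ [36, 64]  (≈ [36.0000, 64.0000])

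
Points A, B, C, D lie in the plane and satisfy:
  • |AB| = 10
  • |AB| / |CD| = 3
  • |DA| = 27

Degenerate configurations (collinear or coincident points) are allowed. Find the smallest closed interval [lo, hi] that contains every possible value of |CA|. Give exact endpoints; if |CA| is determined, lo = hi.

|AB| ∈ {10}
|AD| ∈ {27}
|CD| ∈ {10/3}
|BD| ∈ [17, 37]
|AC| ∈ [71/3, 91/3]
|BC| ∈ [41/3, 121/3]

|CA| ∈ [71/3, 91/3]  (≈ [23.6667, 30.3333])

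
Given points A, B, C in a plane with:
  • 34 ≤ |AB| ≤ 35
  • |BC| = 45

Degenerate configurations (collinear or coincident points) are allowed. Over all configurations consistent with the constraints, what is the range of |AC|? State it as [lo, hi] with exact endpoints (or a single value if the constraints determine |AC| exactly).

|AB| ∈ [34, 35]
|BC| ∈ {45}
|AC| ∈ [10, 80]

|AC| ∈ [10, 80]  (≈ [10.0000, 80.0000])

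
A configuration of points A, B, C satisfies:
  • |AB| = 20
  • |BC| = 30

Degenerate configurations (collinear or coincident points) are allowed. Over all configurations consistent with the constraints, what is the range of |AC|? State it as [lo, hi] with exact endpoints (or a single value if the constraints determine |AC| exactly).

|AC| ∈ [10, 50]  (≈ [10.0000, 50.0000])

|AB| ∈ {20}
|BC| ∈ {30}
|AC| ∈ [10, 50]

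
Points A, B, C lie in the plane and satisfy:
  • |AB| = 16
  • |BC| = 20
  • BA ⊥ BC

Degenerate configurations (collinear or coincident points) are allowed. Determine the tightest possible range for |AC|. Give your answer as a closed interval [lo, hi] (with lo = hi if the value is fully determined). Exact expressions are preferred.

|AC| = 4·√(41)  (≈ 25.6125)

|AB| ∈ {16}
|BC| ∈ {20}
|AC| ∈ {4·√(41)}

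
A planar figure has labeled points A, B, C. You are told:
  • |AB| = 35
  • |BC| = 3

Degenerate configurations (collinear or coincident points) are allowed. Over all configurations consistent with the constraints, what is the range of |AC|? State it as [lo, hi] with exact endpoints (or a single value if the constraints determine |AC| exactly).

|AC| ∈ [32, 38]  (≈ [32.0000, 38.0000])

|AB| ∈ {35}
|BC| ∈ {3}
|AC| ∈ [32, 38]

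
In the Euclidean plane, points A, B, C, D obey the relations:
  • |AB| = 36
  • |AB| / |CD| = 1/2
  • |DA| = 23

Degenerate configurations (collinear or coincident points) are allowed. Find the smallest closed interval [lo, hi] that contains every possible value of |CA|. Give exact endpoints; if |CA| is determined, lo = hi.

|CA| ∈ [49, 95]  (≈ [49.0000, 95.0000])

|AB| ∈ {36}
|AD| ∈ {23}
|CD| ∈ {72}
|BD| ∈ [13, 59]
|AC| ∈ [49, 95]
|BC| ∈ [13, 131]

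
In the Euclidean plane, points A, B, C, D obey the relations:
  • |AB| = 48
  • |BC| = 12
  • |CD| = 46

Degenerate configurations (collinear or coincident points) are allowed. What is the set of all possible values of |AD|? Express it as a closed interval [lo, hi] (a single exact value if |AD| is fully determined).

|AB| ∈ {48}
|BC| ∈ {12}
|CD| ∈ {46}
|AC| ∈ [36, 60]
|BD| ∈ [34, 58]
|AD| ∈ [0, 106]

|AD| ∈ [0, 106]  (≈ [0.0000, 106.0000])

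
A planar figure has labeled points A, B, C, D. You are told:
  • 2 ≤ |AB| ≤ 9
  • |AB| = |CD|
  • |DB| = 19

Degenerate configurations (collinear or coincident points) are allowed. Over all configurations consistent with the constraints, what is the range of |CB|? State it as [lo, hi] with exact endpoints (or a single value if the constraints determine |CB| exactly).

|AB| ∈ [2, 9]
|BD| ∈ {19}
|CD| ∈ [2, 9]
|AD| ∈ [10, 28]
|BC| ∈ [10, 28]
|AC| ∈ [1, 37]

|CB| ∈ [10, 28]  (≈ [10.0000, 28.0000])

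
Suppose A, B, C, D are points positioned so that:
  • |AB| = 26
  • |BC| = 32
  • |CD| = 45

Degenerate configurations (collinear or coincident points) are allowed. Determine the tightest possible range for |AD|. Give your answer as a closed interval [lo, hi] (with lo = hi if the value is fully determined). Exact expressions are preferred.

|AB| ∈ {26}
|BC| ∈ {32}
|CD| ∈ {45}
|AC| ∈ [6, 58]
|BD| ∈ [13, 77]
|AD| ∈ [0, 103]

|AD| ∈ [0, 103]  (≈ [0.0000, 103.0000])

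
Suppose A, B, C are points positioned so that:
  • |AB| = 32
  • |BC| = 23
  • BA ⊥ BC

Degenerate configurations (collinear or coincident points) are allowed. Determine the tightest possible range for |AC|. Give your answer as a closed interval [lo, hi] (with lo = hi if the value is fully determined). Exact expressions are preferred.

|AB| ∈ {32}
|BC| ∈ {23}
|AC| ∈ {√(1553)}

|AC| = √(1553)  (≈ 39.4081)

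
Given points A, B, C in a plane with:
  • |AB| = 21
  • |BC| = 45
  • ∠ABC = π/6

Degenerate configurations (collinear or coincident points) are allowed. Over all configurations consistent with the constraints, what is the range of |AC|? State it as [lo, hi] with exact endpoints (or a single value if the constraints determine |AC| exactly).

|AC| = 3·√(274 - 105·√(3))  (≈ 28.7960)

|AB| ∈ {21}
|BC| ∈ {45}
|AC| ∈ {3·√(274 - 105·√(3))}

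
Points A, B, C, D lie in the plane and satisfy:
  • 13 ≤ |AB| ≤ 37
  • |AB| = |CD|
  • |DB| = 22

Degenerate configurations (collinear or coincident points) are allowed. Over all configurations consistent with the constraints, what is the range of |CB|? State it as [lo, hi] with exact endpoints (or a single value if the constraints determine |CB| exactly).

|AB| ∈ [13, 37]
|BD| ∈ {22}
|CD| ∈ [13, 37]
|AD| ∈ [0, 59]
|BC| ∈ [0, 59]
|AC| ∈ [0, 96]

|CB| ∈ [0, 59]  (≈ [0.0000, 59.0000])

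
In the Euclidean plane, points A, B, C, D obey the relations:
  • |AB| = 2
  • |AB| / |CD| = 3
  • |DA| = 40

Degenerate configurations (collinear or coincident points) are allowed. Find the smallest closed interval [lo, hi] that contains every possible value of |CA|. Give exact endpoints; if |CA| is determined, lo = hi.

|CA| ∈ [118/3, 122/3]  (≈ [39.3333, 40.6667])

|AB| ∈ {2}
|AD| ∈ {40}
|CD| ∈ {2/3}
|BD| ∈ [38, 42]
|AC| ∈ [118/3, 122/3]
|BC| ∈ [112/3, 128/3]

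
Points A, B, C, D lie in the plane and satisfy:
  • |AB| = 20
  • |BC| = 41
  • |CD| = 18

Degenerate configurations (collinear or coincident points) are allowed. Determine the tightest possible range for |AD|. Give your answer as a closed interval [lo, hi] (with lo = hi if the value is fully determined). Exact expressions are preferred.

|AB| ∈ {20}
|BC| ∈ {41}
|CD| ∈ {18}
|AC| ∈ [21, 61]
|BD| ∈ [23, 59]
|AD| ∈ [3, 79]

|AD| ∈ [3, 79]  (≈ [3.0000, 79.0000])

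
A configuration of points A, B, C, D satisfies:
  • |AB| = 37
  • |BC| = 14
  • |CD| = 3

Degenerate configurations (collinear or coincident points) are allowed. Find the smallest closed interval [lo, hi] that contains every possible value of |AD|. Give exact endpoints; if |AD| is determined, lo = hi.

|AB| ∈ {37}
|BC| ∈ {14}
|CD| ∈ {3}
|AC| ∈ [23, 51]
|BD| ∈ [11, 17]
|AD| ∈ [20, 54]

|AD| ∈ [20, 54]  (≈ [20.0000, 54.0000])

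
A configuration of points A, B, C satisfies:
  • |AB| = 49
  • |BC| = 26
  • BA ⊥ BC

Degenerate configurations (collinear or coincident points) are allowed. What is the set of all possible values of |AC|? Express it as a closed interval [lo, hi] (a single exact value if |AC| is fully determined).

|AB| ∈ {49}
|BC| ∈ {26}
|AC| ∈ {√(3077)}

|AC| = √(3077)  (≈ 55.4707)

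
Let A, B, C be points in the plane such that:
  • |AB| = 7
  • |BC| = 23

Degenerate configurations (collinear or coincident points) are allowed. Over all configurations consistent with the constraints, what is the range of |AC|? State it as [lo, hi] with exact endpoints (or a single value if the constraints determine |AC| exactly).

|AC| ∈ [16, 30]  (≈ [16.0000, 30.0000])

|AB| ∈ {7}
|BC| ∈ {23}
|AC| ∈ [16, 30]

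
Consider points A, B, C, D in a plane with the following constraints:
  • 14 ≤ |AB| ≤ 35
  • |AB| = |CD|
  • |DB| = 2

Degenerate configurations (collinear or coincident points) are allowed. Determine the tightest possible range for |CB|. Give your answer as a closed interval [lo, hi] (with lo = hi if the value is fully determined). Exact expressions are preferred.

|AB| ∈ [14, 35]
|BD| ∈ {2}
|CD| ∈ [14, 35]
|AD| ∈ [12, 37]
|BC| ∈ [12, 37]
|AC| ∈ [0, 72]

|CB| ∈ [12, 37]  (≈ [12.0000, 37.0000])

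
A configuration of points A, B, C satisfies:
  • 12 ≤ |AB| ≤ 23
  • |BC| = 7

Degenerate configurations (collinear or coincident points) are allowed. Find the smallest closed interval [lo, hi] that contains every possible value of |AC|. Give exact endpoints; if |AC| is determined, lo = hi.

|AB| ∈ [12, 23]
|BC| ∈ {7}
|AC| ∈ [5, 30]

|AC| ∈ [5, 30]  (≈ [5.0000, 30.0000])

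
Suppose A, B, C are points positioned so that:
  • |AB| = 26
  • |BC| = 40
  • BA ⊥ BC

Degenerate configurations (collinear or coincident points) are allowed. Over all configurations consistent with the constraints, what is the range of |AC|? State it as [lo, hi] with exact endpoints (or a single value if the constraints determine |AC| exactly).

|AC| = 2·√(569)  (≈ 47.7074)

|AB| ∈ {26}
|BC| ∈ {40}
|AC| ∈ {2·√(569)}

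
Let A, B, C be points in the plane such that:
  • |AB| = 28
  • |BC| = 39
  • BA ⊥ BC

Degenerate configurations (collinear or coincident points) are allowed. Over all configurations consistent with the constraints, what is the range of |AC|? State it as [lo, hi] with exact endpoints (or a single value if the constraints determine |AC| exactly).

|AB| ∈ {28}
|BC| ∈ {39}
|AC| ∈ {√(2305)}

|AC| = √(2305)  (≈ 48.0104)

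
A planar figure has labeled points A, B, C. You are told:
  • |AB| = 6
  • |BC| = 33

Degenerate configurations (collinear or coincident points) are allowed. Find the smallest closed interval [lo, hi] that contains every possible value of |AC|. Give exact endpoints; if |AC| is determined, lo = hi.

|AB| ∈ {6}
|BC| ∈ {33}
|AC| ∈ [27, 39]

|AC| ∈ [27, 39]  (≈ [27.0000, 39.0000])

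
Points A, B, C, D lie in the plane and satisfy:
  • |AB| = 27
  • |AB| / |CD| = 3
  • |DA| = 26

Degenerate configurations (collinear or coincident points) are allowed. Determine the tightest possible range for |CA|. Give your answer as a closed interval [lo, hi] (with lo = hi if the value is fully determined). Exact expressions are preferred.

|AB| ∈ {27}
|AD| ∈ {26}
|CD| ∈ {9}
|BD| ∈ [1, 53]
|AC| ∈ [17, 35]
|BC| ∈ [0, 62]

|CA| ∈ [17, 35]  (≈ [17.0000, 35.0000])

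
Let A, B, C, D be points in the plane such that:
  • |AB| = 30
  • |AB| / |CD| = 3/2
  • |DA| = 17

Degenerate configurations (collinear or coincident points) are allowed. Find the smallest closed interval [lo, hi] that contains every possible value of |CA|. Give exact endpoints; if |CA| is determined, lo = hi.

|AB| ∈ {30}
|AD| ∈ {17}
|CD| ∈ {20}
|BD| ∈ [13, 47]
|AC| ∈ [3, 37]
|BC| ∈ [0, 67]

|CA| ∈ [3, 37]  (≈ [3.0000, 37.0000])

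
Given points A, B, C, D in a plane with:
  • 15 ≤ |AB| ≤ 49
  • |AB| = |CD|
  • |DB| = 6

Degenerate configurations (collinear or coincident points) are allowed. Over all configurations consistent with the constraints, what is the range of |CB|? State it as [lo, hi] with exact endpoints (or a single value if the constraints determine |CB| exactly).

|CB| ∈ [9, 55]  (≈ [9.0000, 55.0000])

|AB| ∈ [15, 49]
|BD| ∈ {6}
|CD| ∈ [15, 49]
|AD| ∈ [9, 55]
|BC| ∈ [9, 55]
|AC| ∈ [0, 104]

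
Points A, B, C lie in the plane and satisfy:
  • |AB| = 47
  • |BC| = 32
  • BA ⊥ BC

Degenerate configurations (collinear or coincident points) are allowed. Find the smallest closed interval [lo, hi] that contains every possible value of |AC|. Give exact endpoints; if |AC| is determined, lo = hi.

|AB| ∈ {47}
|BC| ∈ {32}
|AC| ∈ {√(3233)}

|AC| = √(3233)  (≈ 56.8595)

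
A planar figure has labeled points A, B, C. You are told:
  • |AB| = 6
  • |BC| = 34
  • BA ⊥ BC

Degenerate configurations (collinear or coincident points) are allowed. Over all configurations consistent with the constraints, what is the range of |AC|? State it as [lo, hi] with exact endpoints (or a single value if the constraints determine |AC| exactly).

|AC| = 2·√(298)  (≈ 34.5254)

|AB| ∈ {6}
|BC| ∈ {34}
|AC| ∈ {2·√(298)}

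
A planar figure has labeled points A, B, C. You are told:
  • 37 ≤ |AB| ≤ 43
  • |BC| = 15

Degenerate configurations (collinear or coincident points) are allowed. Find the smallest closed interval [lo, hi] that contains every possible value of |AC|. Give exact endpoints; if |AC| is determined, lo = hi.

|AB| ∈ [37, 43]
|BC| ∈ {15}
|AC| ∈ [22, 58]

|AC| ∈ [22, 58]  (≈ [22.0000, 58.0000])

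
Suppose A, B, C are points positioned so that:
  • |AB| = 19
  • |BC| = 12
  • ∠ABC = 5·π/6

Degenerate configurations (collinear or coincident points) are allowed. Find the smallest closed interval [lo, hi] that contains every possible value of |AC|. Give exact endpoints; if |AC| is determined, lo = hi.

|AC| = √(228·√(3) + 505)  (≈ 29.9985)

|AB| ∈ {19}
|BC| ∈ {12}
|AC| ∈ {√(228·√(3) + 505)}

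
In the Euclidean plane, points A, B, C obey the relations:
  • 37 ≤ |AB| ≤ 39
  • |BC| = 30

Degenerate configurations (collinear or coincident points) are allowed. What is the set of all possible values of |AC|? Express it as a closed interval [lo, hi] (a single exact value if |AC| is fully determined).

|AB| ∈ [37, 39]
|BC| ∈ {30}
|AC| ∈ [7, 69]

|AC| ∈ [7, 69]  (≈ [7.0000, 69.0000])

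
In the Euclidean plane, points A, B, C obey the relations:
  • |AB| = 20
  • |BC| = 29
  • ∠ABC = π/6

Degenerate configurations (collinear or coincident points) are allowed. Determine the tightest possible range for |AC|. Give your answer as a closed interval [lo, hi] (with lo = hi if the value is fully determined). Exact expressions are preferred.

|AB| ∈ {20}
|BC| ∈ {29}
|AC| ∈ {√(1241 - 580·√(3))}

|AC| = √(1241 - 580·√(3))  (≈ 15.3756)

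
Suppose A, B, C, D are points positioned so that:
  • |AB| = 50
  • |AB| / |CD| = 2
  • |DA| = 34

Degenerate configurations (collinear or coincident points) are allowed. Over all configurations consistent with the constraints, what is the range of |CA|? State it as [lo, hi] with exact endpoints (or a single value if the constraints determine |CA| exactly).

|AB| ∈ {50}
|AD| ∈ {34}
|CD| ∈ {25}
|BD| ∈ [16, 84]
|AC| ∈ [9, 59]
|BC| ∈ [0, 109]

|CA| ∈ [9, 59]  (≈ [9.0000, 59.0000])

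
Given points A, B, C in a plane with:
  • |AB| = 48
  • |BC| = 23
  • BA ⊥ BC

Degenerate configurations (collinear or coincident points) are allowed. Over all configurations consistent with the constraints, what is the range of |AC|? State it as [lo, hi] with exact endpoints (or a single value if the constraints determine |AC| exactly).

|AC| = √(2833)  (≈ 53.2259)

|AB| ∈ {48}
|BC| ∈ {23}
|AC| ∈ {√(2833)}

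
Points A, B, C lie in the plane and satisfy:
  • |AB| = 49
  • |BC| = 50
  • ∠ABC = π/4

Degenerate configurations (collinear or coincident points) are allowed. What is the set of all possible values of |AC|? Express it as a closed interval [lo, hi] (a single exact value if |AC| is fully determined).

|AB| ∈ {49}
|BC| ∈ {50}
|AC| ∈ {√(4901 - 2450·√(2))}

|AC| = √(4901 - 2450·√(2))  (≈ 37.8969)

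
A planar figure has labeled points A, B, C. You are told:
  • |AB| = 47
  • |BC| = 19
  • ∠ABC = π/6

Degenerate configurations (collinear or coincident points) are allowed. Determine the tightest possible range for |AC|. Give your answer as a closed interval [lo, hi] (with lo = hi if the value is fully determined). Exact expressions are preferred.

|AC| = √(2570 - 893·√(3))  (≈ 31.9887)

|AB| ∈ {47}
|BC| ∈ {19}
|AC| ∈ {√(2570 - 893·√(3))}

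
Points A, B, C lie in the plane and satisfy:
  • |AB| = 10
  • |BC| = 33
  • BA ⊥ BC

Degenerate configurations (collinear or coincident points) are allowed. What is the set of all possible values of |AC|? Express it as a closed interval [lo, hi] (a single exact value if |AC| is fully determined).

|AC| = √(1189)  (≈ 34.4819)

|AB| ∈ {10}
|BC| ∈ {33}
|AC| ∈ {√(1189)}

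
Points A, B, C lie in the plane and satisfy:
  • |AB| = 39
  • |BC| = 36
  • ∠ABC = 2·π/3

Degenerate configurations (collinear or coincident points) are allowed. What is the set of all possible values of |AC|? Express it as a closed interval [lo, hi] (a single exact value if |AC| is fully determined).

|AB| ∈ {39}
|BC| ∈ {36}
|AC| ∈ {3·√(469)}

|AC| = 3·√(469)  (≈ 64.9692)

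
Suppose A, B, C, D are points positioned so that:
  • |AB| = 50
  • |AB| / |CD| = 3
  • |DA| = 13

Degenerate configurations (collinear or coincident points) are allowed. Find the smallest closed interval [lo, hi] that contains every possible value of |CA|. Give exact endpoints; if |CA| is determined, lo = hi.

|AB| ∈ {50}
|AD| ∈ {13}
|CD| ∈ {50/3}
|BD| ∈ [37, 63]
|AC| ∈ [11/3, 89/3]
|BC| ∈ [61/3, 239/3]

|CA| ∈ [11/3, 89/3]  (≈ [3.6667, 29.6667])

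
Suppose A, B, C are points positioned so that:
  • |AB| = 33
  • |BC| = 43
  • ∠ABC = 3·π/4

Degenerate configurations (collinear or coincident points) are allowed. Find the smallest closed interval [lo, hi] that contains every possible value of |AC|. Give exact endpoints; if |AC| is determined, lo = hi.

|AB| ∈ {33}
|BC| ∈ {43}
|AC| ∈ {√(1419·√(2) + 2938)}

|AC| = √(1419·√(2) + 2938)  (≈ 70.3191)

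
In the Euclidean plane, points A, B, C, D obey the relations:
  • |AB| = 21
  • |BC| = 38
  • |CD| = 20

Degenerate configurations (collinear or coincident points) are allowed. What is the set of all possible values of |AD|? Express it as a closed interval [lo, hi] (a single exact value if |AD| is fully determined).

|AD| ∈ [0, 79]  (≈ [0.0000, 79.0000])

|AB| ∈ {21}
|BC| ∈ {38}
|CD| ∈ {20}
|AC| ∈ [17, 59]
|BD| ∈ [18, 58]
|AD| ∈ [0, 79]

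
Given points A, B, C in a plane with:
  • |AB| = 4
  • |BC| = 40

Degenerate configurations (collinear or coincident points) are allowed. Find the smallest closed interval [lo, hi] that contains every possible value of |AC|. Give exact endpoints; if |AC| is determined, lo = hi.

|AC| ∈ [36, 44]  (≈ [36.0000, 44.0000])

|AB| ∈ {4}
|BC| ∈ {40}
|AC| ∈ [36, 44]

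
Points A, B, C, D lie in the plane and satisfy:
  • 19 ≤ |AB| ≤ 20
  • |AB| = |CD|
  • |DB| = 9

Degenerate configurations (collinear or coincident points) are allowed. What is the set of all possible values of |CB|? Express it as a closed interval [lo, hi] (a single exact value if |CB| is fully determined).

|AB| ∈ [19, 20]
|BD| ∈ {9}
|CD| ∈ [19, 20]
|AD| ∈ [10, 29]
|BC| ∈ [10, 29]
|AC| ∈ [0, 49]

|CB| ∈ [10, 29]  (≈ [10.0000, 29.0000])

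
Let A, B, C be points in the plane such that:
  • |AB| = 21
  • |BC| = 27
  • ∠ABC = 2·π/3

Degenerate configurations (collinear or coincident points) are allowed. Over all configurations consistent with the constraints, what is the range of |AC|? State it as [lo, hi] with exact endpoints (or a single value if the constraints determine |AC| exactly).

|AC| = 3·√(193)  (≈ 41.6773)

|AB| ∈ {21}
|BC| ∈ {27}
|AC| ∈ {3·√(193)}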